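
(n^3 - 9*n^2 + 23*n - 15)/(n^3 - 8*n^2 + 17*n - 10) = (n - 3)/(n - 2)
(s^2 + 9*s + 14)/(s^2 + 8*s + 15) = (s^2 + 9*s + 14)/(s^2 + 8*s + 15)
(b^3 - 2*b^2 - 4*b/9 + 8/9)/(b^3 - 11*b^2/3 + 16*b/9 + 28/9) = (3*b - 2)/(3*b - 7)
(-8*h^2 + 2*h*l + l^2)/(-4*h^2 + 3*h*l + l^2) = (2*h - l)/(h - l)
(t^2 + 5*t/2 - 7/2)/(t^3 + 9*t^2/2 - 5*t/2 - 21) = (t - 1)/(t^2 + t - 6)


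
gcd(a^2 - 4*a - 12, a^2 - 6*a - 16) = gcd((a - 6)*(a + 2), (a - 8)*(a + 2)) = a + 2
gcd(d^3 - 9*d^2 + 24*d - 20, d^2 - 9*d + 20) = d - 5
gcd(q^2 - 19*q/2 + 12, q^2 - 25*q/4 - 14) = q - 8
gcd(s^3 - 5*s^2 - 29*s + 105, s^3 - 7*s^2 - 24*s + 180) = s + 5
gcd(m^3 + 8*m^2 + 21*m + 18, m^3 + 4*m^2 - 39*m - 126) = m + 3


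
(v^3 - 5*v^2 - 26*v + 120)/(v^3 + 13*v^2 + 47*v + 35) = (v^2 - 10*v + 24)/(v^2 + 8*v + 7)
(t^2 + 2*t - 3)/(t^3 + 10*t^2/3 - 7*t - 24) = 3*(t - 1)/(3*t^2 + t - 24)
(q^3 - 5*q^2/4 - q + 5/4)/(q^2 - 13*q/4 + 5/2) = (q^2 - 1)/(q - 2)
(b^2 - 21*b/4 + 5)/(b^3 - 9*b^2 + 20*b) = (b - 5/4)/(b*(b - 5))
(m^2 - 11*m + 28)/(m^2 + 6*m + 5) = (m^2 - 11*m + 28)/(m^2 + 6*m + 5)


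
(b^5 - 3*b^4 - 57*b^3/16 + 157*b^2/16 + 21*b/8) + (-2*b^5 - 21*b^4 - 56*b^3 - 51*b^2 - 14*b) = -b^5 - 24*b^4 - 953*b^3/16 - 659*b^2/16 - 91*b/8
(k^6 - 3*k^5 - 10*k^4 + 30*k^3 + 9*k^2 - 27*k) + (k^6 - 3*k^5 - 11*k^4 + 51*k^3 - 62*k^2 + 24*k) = 2*k^6 - 6*k^5 - 21*k^4 + 81*k^3 - 53*k^2 - 3*k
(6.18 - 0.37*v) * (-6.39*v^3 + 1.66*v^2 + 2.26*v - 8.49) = 2.3643*v^4 - 40.1044*v^3 + 9.4226*v^2 + 17.1081*v - 52.4682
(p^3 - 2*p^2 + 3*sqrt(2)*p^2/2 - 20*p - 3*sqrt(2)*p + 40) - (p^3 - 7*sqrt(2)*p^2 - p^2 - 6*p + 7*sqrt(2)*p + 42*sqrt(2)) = -p^2 + 17*sqrt(2)*p^2/2 - 10*sqrt(2)*p - 14*p - 42*sqrt(2) + 40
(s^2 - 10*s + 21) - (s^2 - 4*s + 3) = 18 - 6*s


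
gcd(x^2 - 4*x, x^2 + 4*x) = x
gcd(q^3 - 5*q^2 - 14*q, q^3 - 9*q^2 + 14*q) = q^2 - 7*q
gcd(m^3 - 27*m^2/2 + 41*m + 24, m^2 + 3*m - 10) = 1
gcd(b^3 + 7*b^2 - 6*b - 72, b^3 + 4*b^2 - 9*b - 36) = b^2 + b - 12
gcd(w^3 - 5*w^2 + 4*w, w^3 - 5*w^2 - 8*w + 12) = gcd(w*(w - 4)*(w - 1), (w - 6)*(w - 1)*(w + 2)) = w - 1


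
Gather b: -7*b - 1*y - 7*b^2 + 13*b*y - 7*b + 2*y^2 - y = -7*b^2 + b*(13*y - 14) + 2*y^2 - 2*y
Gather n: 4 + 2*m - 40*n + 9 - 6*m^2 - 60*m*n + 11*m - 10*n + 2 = -6*m^2 + 13*m + n*(-60*m - 50) + 15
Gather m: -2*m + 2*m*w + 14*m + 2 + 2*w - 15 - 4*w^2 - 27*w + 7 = m*(2*w + 12) - 4*w^2 - 25*w - 6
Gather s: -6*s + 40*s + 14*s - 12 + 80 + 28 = 48*s + 96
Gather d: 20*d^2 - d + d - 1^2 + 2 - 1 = 20*d^2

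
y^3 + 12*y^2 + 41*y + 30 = (y + 1)*(y + 5)*(y + 6)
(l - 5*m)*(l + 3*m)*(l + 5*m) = l^3 + 3*l^2*m - 25*l*m^2 - 75*m^3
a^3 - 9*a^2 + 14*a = a*(a - 7)*(a - 2)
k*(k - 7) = k^2 - 7*k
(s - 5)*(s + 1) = s^2 - 4*s - 5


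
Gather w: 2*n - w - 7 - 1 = 2*n - w - 8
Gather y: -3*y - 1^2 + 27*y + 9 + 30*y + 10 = 54*y + 18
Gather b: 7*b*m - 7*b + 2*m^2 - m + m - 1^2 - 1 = b*(7*m - 7) + 2*m^2 - 2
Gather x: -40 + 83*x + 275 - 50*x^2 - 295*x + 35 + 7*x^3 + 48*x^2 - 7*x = 7*x^3 - 2*x^2 - 219*x + 270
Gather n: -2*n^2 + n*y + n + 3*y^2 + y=-2*n^2 + n*(y + 1) + 3*y^2 + y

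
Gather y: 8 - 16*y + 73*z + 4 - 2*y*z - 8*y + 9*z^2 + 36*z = y*(-2*z - 24) + 9*z^2 + 109*z + 12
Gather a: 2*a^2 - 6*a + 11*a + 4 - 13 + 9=2*a^2 + 5*a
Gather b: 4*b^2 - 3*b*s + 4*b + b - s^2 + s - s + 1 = 4*b^2 + b*(5 - 3*s) - s^2 + 1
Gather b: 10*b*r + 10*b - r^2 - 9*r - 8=b*(10*r + 10) - r^2 - 9*r - 8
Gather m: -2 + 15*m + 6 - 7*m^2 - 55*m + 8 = -7*m^2 - 40*m + 12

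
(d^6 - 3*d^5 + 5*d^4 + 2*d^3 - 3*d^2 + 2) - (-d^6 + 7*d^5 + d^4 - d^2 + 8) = 2*d^6 - 10*d^5 + 4*d^4 + 2*d^3 - 2*d^2 - 6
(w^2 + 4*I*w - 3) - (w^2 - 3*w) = 3*w + 4*I*w - 3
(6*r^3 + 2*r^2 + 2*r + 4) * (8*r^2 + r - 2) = 48*r^5 + 22*r^4 + 6*r^3 + 30*r^2 - 8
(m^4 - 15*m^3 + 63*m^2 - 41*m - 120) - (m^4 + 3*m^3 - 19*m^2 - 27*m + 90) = -18*m^3 + 82*m^2 - 14*m - 210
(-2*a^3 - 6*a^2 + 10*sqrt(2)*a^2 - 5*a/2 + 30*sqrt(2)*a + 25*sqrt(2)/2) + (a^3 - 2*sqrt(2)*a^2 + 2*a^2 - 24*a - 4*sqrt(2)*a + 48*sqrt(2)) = -a^3 - 4*a^2 + 8*sqrt(2)*a^2 - 53*a/2 + 26*sqrt(2)*a + 121*sqrt(2)/2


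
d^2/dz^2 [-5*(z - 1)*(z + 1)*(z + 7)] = -30*z - 70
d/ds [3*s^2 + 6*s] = 6*s + 6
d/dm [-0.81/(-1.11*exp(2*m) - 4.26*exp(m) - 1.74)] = (-1.7982*exp(m) - 3.4506)*exp(m)/(1.11*exp(2*m) + 4.26*exp(m) + 1.74)^2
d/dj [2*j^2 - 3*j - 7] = 4*j - 3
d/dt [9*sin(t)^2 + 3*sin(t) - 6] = 3*(6*sin(t) + 1)*cos(t)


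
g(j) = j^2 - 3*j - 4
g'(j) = 2*j - 3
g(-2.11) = 6.78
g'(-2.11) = -7.22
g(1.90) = -6.09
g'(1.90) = 0.80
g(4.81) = 4.71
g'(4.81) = 6.62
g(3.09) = -3.72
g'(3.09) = 3.18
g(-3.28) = 16.60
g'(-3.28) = -9.56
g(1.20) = -6.16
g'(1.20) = -0.60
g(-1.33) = 1.76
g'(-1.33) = -5.66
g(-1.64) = 3.61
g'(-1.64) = -6.28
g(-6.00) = 50.00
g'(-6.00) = -15.00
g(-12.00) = 176.00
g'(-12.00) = -27.00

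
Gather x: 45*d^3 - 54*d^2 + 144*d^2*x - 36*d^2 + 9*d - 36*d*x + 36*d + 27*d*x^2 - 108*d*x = 45*d^3 - 90*d^2 + 27*d*x^2 + 45*d + x*(144*d^2 - 144*d)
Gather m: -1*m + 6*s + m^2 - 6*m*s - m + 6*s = m^2 + m*(-6*s - 2) + 12*s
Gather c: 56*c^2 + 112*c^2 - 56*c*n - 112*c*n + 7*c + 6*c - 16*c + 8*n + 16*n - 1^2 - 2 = 168*c^2 + c*(-168*n - 3) + 24*n - 3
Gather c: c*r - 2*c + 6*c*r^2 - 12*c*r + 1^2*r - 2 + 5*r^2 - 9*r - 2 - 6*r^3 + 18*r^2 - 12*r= c*(6*r^2 - 11*r - 2) - 6*r^3 + 23*r^2 - 20*r - 4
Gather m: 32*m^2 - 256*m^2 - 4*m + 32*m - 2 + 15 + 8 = -224*m^2 + 28*m + 21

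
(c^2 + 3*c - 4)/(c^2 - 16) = (c - 1)/(c - 4)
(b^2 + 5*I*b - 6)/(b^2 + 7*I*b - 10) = (b + 3*I)/(b + 5*I)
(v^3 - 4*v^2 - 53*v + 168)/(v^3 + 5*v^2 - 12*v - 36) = (v^2 - v - 56)/(v^2 + 8*v + 12)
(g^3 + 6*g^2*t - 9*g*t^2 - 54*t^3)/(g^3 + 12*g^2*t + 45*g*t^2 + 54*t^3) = (g - 3*t)/(g + 3*t)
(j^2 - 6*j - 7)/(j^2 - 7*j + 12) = (j^2 - 6*j - 7)/(j^2 - 7*j + 12)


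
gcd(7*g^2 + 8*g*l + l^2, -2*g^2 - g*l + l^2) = g + l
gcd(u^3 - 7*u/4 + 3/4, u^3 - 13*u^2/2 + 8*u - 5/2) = u^2 - 3*u/2 + 1/2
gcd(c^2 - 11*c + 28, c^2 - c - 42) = c - 7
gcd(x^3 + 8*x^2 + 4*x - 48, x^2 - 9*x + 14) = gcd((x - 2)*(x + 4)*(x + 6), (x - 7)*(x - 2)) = x - 2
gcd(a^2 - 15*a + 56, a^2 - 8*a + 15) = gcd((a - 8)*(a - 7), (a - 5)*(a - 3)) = 1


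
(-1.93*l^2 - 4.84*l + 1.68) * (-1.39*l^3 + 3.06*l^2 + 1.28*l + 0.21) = 2.6827*l^5 + 0.821799999999999*l^4 - 19.616*l^3 - 1.4597*l^2 + 1.134*l + 0.3528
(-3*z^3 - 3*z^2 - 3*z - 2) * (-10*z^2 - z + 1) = 30*z^5 + 33*z^4 + 30*z^3 + 20*z^2 - z - 2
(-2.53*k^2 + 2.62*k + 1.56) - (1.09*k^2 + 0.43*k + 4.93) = -3.62*k^2 + 2.19*k - 3.37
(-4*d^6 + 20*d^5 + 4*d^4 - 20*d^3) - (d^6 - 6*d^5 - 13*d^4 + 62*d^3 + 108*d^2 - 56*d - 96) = -5*d^6 + 26*d^5 + 17*d^4 - 82*d^3 - 108*d^2 + 56*d + 96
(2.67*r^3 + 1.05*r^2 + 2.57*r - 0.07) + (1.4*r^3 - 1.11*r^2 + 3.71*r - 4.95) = 4.07*r^3 - 0.0600000000000001*r^2 + 6.28*r - 5.02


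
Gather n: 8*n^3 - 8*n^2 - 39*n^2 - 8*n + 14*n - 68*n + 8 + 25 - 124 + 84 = 8*n^3 - 47*n^2 - 62*n - 7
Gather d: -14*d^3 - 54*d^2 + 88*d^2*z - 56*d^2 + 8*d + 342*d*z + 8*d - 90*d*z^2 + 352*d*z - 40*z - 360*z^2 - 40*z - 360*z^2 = -14*d^3 + d^2*(88*z - 110) + d*(-90*z^2 + 694*z + 16) - 720*z^2 - 80*z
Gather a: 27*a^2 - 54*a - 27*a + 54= 27*a^2 - 81*a + 54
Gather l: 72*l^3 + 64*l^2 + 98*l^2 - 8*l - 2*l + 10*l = 72*l^3 + 162*l^2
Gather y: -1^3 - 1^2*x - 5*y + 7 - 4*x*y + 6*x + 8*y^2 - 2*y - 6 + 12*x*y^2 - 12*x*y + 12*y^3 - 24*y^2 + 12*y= 5*x + 12*y^3 + y^2*(12*x - 16) + y*(5 - 16*x)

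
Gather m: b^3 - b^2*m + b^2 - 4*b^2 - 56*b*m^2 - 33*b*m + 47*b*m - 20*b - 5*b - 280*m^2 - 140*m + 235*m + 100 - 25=b^3 - 3*b^2 - 25*b + m^2*(-56*b - 280) + m*(-b^2 + 14*b + 95) + 75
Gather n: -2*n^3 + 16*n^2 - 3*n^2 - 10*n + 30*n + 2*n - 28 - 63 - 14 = -2*n^3 + 13*n^2 + 22*n - 105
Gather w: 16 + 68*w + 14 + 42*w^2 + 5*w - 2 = 42*w^2 + 73*w + 28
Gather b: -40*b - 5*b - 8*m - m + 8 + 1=-45*b - 9*m + 9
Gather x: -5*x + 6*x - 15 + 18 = x + 3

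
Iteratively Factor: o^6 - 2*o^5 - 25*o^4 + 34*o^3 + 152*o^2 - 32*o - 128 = (o - 4)*(o^5 + 2*o^4 - 17*o^3 - 34*o^2 + 16*o + 32) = (o - 4)*(o + 4)*(o^4 - 2*o^3 - 9*o^2 + 2*o + 8) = (o - 4)*(o + 2)*(o + 4)*(o^3 - 4*o^2 - o + 4) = (o - 4)^2*(o + 2)*(o + 4)*(o^2 - 1) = (o - 4)^2*(o + 1)*(o + 2)*(o + 4)*(o - 1)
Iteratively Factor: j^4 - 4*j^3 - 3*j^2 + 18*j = (j)*(j^3 - 4*j^2 - 3*j + 18) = j*(j + 2)*(j^2 - 6*j + 9) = j*(j - 3)*(j + 2)*(j - 3)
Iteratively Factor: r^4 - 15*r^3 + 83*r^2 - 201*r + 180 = (r - 3)*(r^3 - 12*r^2 + 47*r - 60) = (r - 5)*(r - 3)*(r^2 - 7*r + 12) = (r - 5)*(r - 4)*(r - 3)*(r - 3)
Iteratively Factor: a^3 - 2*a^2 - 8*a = (a)*(a^2 - 2*a - 8) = a*(a + 2)*(a - 4)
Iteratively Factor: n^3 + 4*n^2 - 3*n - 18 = (n + 3)*(n^2 + n - 6) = (n + 3)^2*(n - 2)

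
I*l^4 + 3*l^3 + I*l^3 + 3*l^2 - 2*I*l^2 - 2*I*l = l*(l + 1)*(l - 2*I)*(I*l + 1)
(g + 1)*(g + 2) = g^2 + 3*g + 2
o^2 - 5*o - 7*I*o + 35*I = (o - 5)*(o - 7*I)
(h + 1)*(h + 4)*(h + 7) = h^3 + 12*h^2 + 39*h + 28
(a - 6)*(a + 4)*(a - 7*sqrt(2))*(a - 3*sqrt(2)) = a^4 - 10*sqrt(2)*a^3 - 2*a^3 + 18*a^2 + 20*sqrt(2)*a^2 - 84*a + 240*sqrt(2)*a - 1008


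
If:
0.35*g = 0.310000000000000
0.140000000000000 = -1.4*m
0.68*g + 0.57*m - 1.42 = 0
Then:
No Solution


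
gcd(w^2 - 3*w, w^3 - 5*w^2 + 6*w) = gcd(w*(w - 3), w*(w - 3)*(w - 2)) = w^2 - 3*w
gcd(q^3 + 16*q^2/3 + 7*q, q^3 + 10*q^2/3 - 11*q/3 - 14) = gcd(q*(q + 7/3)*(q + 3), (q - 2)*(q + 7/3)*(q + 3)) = q^2 + 16*q/3 + 7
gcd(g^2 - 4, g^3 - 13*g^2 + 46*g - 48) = g - 2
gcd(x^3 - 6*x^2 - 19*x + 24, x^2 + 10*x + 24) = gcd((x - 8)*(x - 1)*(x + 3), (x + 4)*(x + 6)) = 1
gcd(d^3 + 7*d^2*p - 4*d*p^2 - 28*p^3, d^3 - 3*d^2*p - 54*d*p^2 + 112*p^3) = -d^2 - 5*d*p + 14*p^2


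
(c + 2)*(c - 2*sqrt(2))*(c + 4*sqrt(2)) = c^3 + 2*c^2 + 2*sqrt(2)*c^2 - 16*c + 4*sqrt(2)*c - 32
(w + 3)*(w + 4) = w^2 + 7*w + 12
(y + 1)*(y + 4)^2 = y^3 + 9*y^2 + 24*y + 16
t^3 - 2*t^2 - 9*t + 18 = (t - 3)*(t - 2)*(t + 3)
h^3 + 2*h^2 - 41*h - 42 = (h - 6)*(h + 1)*(h + 7)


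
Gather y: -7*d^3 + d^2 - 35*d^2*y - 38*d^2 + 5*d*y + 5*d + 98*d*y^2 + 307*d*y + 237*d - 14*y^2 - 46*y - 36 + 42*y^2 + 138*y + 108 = -7*d^3 - 37*d^2 + 242*d + y^2*(98*d + 28) + y*(-35*d^2 + 312*d + 92) + 72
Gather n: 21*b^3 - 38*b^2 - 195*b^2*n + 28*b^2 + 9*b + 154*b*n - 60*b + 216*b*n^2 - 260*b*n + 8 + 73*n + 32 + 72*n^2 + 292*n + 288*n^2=21*b^3 - 10*b^2 - 51*b + n^2*(216*b + 360) + n*(-195*b^2 - 106*b + 365) + 40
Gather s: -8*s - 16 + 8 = -8*s - 8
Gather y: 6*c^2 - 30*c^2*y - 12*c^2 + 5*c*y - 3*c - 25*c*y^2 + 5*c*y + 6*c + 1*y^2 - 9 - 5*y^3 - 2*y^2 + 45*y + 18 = -6*c^2 + 3*c - 5*y^3 + y^2*(-25*c - 1) + y*(-30*c^2 + 10*c + 45) + 9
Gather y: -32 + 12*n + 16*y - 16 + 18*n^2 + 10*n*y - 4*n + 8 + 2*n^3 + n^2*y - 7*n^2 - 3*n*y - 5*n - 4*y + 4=2*n^3 + 11*n^2 + 3*n + y*(n^2 + 7*n + 12) - 36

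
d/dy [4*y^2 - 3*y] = 8*y - 3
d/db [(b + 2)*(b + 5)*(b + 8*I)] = 3*b^2 + b*(14 + 16*I) + 10 + 56*I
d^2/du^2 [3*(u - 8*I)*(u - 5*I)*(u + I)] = 18*u - 72*I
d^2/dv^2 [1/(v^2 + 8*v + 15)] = 2*(-v^2 - 8*v + 4*(v + 4)^2 - 15)/(v^2 + 8*v + 15)^3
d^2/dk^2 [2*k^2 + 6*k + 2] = 4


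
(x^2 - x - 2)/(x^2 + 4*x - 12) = (x + 1)/(x + 6)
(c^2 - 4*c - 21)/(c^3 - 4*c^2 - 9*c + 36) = (c - 7)/(c^2 - 7*c + 12)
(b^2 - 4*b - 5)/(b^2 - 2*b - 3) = (b - 5)/(b - 3)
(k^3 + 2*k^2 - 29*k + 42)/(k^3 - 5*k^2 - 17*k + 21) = (k^3 + 2*k^2 - 29*k + 42)/(k^3 - 5*k^2 - 17*k + 21)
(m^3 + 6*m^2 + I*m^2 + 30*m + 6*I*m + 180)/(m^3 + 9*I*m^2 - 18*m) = (m^2 + m*(6 - 5*I) - 30*I)/(m*(m + 3*I))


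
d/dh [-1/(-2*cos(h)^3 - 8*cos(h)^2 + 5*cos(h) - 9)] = (6*cos(h)^2 + 16*cos(h) - 5)*sin(h)/(2*cos(h)^3 + 8*cos(h)^2 - 5*cos(h) + 9)^2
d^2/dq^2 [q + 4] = 0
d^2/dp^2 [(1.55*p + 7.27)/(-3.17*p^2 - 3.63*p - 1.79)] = (-(1.55*p + 7.27)*(6.34*p + 3.63)*(12.68*p + 7.26) + (29.481*p + 57.3448)*(3.17*p^2 + 3.63*p + 1.79))/(3.17*p^2 + 3.63*p + 1.79)^3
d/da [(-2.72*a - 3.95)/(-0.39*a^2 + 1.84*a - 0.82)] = (-1.0608*a^2 - 3.081*a + 9.4984)/(0.1521*a^4 - 1.4352*a^3 + 4.0252*a^2 - 3.0176*a + 0.6724)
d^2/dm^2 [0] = 0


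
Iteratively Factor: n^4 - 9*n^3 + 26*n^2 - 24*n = (n)*(n^3 - 9*n^2 + 26*n - 24) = n*(n - 3)*(n^2 - 6*n + 8) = n*(n - 4)*(n - 3)*(n - 2)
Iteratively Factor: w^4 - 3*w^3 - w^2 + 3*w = (w)*(w^3 - 3*w^2 - w + 3) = w*(w - 3)*(w^2 - 1) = w*(w - 3)*(w - 1)*(w + 1)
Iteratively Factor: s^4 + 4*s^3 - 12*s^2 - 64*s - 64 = (s + 2)*(s^3 + 2*s^2 - 16*s - 32) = (s + 2)^2*(s^2 - 16) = (s + 2)^2*(s + 4)*(s - 4)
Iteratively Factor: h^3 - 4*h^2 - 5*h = (h + 1)*(h^2 - 5*h) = (h - 5)*(h + 1)*(h)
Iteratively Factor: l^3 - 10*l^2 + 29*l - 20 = (l - 5)*(l^2 - 5*l + 4) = (l - 5)*(l - 4)*(l - 1)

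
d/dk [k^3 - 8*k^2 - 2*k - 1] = 3*k^2 - 16*k - 2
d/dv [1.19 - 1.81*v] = -1.81000000000000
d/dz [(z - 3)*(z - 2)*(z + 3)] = 3*z^2 - 4*z - 9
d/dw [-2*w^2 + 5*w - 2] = 5 - 4*w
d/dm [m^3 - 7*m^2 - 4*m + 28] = 3*m^2 - 14*m - 4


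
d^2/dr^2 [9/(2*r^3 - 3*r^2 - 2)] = 54*(-12*r^2*(r - 1)^2 + (1 - 2*r)*(-2*r^3 + 3*r^2 + 2))/(-2*r^3 + 3*r^2 + 2)^3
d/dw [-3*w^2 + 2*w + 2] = 2 - 6*w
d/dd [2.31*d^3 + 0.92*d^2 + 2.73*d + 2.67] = 6.93*d^2 + 1.84*d + 2.73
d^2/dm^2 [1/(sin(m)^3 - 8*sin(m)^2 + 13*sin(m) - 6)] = (-9*sin(m)^3 + 61*sin(m)^2 - 60*sin(m) - 242)/((sin(m) - 6)^3*(sin(m) - 1)^3)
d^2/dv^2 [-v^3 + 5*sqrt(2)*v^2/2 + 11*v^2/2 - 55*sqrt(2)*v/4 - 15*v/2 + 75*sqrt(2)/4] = -6*v + 5*sqrt(2) + 11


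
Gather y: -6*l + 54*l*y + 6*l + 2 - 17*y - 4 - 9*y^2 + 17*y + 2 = 54*l*y - 9*y^2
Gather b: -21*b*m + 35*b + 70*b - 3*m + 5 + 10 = b*(105 - 21*m) - 3*m + 15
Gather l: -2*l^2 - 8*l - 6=-2*l^2 - 8*l - 6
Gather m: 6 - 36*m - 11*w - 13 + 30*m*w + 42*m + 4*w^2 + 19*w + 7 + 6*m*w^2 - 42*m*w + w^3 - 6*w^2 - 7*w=m*(6*w^2 - 12*w + 6) + w^3 - 2*w^2 + w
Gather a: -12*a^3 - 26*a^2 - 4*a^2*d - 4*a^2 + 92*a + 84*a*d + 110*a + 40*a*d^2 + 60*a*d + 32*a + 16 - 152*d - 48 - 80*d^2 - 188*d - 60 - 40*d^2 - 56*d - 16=-12*a^3 + a^2*(-4*d - 30) + a*(40*d^2 + 144*d + 234) - 120*d^2 - 396*d - 108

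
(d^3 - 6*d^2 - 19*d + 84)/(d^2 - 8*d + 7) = (d^2 + d - 12)/(d - 1)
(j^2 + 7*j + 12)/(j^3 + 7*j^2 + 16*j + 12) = (j + 4)/(j^2 + 4*j + 4)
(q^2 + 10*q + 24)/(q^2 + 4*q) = (q + 6)/q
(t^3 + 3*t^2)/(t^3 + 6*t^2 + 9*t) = t/(t + 3)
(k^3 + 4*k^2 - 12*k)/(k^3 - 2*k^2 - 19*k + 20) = k*(k^2 + 4*k - 12)/(k^3 - 2*k^2 - 19*k + 20)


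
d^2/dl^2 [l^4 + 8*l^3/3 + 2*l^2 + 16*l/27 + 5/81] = 12*l^2 + 16*l + 4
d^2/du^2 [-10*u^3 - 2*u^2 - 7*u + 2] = -60*u - 4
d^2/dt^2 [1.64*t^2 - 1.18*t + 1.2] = 3.28000000000000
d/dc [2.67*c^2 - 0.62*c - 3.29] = 5.34*c - 0.62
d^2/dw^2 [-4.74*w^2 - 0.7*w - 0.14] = -9.48000000000000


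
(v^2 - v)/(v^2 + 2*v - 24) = v*(v - 1)/(v^2 + 2*v - 24)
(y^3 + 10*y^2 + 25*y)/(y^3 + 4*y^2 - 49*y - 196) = y*(y^2 + 10*y + 25)/(y^3 + 4*y^2 - 49*y - 196)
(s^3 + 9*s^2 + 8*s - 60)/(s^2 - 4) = (s^2 + 11*s + 30)/(s + 2)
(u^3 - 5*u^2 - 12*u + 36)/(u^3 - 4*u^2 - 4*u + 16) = (u^2 - 3*u - 18)/(u^2 - 2*u - 8)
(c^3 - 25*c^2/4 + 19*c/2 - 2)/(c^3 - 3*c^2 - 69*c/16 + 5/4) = 4*(c - 2)/(4*c + 5)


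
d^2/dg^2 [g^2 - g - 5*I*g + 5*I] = 2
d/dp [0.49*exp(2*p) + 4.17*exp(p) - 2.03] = (0.98*exp(p) + 4.17)*exp(p)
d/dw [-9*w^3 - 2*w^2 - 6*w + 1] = -27*w^2 - 4*w - 6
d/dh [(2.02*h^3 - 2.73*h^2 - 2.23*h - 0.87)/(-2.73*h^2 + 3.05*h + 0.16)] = (-5.5146*h^4 + 12.322*h^3 - 13.4448*h^2 - 5.6238*h + 2.2967)/(7.4529*h^4 - 16.653*h^3 + 8.4289*h^2 + 0.976*h + 0.0256)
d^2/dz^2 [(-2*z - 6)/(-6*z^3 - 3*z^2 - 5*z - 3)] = 12*(36*z^5 + 234*z^4 + 137*z^3 + 81*z^2 - 18*z + 11)/(216*z^9 + 324*z^8 + 702*z^7 + 891*z^6 + 909*z^5 + 846*z^4 + 557*z^3 + 306*z^2 + 135*z + 27)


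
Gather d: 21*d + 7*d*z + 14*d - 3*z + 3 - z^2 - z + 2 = d*(7*z + 35) - z^2 - 4*z + 5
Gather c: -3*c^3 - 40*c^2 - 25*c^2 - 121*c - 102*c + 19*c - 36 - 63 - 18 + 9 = -3*c^3 - 65*c^2 - 204*c - 108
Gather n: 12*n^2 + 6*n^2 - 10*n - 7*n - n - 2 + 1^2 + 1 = 18*n^2 - 18*n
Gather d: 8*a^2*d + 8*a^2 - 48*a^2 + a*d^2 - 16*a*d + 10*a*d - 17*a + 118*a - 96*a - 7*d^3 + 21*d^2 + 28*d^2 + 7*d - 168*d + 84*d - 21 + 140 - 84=-40*a^2 + 5*a - 7*d^3 + d^2*(a + 49) + d*(8*a^2 - 6*a - 77) + 35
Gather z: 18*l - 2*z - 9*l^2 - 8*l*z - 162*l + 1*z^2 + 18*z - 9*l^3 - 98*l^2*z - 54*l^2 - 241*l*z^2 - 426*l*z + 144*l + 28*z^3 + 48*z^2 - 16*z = -9*l^3 - 63*l^2 + 28*z^3 + z^2*(49 - 241*l) + z*(-98*l^2 - 434*l)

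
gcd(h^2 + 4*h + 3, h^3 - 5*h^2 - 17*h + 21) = h + 3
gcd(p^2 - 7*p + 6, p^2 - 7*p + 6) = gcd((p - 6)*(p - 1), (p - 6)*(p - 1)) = p^2 - 7*p + 6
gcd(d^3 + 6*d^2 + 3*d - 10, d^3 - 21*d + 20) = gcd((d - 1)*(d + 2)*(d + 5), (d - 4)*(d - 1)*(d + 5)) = d^2 + 4*d - 5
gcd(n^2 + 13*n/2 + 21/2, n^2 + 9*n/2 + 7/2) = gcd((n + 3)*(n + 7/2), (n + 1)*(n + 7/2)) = n + 7/2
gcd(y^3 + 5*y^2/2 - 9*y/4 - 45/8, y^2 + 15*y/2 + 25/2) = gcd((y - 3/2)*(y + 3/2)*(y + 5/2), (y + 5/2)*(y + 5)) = y + 5/2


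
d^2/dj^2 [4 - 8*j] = 0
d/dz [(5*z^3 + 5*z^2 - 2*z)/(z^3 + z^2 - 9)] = (4*z^3 - 133*z^2 - 90*z + 18)/(z^6 + 2*z^5 + z^4 - 18*z^3 - 18*z^2 + 81)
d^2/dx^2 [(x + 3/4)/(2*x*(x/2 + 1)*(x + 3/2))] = (48*x^5 + 240*x^4 + 484*x^3 + 549*x^2 + 378*x + 108)/(x^3*(8*x^6 + 84*x^5 + 366*x^4 + 847*x^3 + 1098*x^2 + 756*x + 216))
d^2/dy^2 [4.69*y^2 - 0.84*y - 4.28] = 9.38000000000000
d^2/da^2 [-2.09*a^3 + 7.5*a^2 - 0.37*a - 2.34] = 15.0 - 12.54*a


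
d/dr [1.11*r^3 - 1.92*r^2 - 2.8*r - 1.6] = 3.33*r^2 - 3.84*r - 2.8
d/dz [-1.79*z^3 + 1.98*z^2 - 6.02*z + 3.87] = -5.37*z^2 + 3.96*z - 6.02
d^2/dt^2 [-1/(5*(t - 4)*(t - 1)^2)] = 2*(-3*(t - 4)^2 - 2*(t - 4)*(t - 1) - (t - 1)^2)/(5*(t - 4)^3*(t - 1)^4)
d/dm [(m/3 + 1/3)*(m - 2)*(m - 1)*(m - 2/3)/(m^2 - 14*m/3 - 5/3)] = 2*(9*m^5 - 75*m^4 + 82*m^3 + 41*m^2 + 7*m - 48)/(3*(9*m^4 - 84*m^3 + 166*m^2 + 140*m + 25))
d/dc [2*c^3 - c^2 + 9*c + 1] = 6*c^2 - 2*c + 9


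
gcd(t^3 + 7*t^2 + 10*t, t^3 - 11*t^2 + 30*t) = t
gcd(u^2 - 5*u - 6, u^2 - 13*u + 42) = u - 6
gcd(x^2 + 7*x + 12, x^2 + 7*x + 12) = x^2 + 7*x + 12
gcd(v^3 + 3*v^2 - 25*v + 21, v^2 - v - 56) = v + 7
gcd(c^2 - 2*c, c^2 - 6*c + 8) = c - 2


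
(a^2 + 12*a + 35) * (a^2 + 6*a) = a^4 + 18*a^3 + 107*a^2 + 210*a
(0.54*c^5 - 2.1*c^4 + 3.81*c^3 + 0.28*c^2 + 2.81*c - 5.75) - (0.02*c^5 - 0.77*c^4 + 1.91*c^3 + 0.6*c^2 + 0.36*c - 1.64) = 0.52*c^5 - 1.33*c^4 + 1.9*c^3 - 0.32*c^2 + 2.45*c - 4.11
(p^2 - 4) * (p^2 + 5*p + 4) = p^4 + 5*p^3 - 20*p - 16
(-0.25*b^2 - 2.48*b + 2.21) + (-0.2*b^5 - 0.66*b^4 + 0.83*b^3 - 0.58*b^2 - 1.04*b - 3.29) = -0.2*b^5 - 0.66*b^4 + 0.83*b^3 - 0.83*b^2 - 3.52*b - 1.08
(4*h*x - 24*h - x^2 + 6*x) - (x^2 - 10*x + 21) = 4*h*x - 24*h - 2*x^2 + 16*x - 21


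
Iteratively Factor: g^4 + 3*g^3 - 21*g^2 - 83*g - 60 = (g + 4)*(g^3 - g^2 - 17*g - 15) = (g + 1)*(g + 4)*(g^2 - 2*g - 15) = (g - 5)*(g + 1)*(g + 4)*(g + 3)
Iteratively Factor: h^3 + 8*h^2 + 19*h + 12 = (h + 3)*(h^2 + 5*h + 4) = (h + 3)*(h + 4)*(h + 1)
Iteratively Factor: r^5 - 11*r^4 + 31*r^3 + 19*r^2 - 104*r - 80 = (r + 1)*(r^4 - 12*r^3 + 43*r^2 - 24*r - 80) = (r - 5)*(r + 1)*(r^3 - 7*r^2 + 8*r + 16) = (r - 5)*(r - 4)*(r + 1)*(r^2 - 3*r - 4) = (r - 5)*(r - 4)^2*(r + 1)*(r + 1)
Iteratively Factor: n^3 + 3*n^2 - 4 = (n + 2)*(n^2 + n - 2) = (n - 1)*(n + 2)*(n + 2)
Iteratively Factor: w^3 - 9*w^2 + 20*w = (w - 4)*(w^2 - 5*w) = w*(w - 4)*(w - 5)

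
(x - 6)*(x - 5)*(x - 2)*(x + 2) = x^4 - 11*x^3 + 26*x^2 + 44*x - 120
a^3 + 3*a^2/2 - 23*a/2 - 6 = (a - 3)*(a + 1/2)*(a + 4)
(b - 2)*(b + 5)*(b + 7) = b^3 + 10*b^2 + 11*b - 70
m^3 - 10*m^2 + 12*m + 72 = (m - 6)^2*(m + 2)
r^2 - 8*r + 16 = (r - 4)^2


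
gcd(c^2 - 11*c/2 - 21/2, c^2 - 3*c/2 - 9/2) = c + 3/2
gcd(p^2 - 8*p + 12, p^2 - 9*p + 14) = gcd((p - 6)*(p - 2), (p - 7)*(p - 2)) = p - 2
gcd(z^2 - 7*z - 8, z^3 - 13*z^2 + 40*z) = z - 8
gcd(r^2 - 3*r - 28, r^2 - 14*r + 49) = r - 7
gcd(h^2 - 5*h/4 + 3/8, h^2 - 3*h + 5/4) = h - 1/2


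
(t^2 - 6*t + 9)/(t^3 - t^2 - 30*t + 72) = (t - 3)/(t^2 + 2*t - 24)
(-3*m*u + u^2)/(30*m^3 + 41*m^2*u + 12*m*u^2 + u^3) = u*(-3*m + u)/(30*m^3 + 41*m^2*u + 12*m*u^2 + u^3)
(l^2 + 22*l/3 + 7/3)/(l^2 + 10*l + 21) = (l + 1/3)/(l + 3)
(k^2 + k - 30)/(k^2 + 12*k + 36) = (k - 5)/(k + 6)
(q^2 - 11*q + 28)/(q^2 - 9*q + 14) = (q - 4)/(q - 2)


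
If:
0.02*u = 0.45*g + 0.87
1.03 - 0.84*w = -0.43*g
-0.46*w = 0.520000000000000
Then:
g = -4.60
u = -60.08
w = -1.13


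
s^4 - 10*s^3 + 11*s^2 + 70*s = s*(s - 7)*(s - 5)*(s + 2)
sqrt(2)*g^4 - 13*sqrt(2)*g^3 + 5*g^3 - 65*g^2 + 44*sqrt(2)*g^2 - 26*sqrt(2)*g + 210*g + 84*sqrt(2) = (g - 7)*(g - 6)*(g + 2*sqrt(2))*(sqrt(2)*g + 1)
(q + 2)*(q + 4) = q^2 + 6*q + 8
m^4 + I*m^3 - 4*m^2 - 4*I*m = m*(m - 2)*(m + 2)*(m + I)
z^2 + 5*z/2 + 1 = (z + 1/2)*(z + 2)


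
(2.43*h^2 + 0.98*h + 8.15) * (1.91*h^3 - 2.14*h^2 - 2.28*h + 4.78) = 4.6413*h^5 - 3.3284*h^4 + 7.9289*h^3 - 8.06*h^2 - 13.8976*h + 38.957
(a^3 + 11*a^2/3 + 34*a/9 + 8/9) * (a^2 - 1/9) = a^5 + 11*a^4/3 + 11*a^3/3 + 13*a^2/27 - 34*a/81 - 8/81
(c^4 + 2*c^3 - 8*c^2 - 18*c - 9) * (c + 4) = c^5 + 6*c^4 - 50*c^2 - 81*c - 36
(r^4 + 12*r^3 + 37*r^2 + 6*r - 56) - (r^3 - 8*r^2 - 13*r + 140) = r^4 + 11*r^3 + 45*r^2 + 19*r - 196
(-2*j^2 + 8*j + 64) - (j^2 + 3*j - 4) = -3*j^2 + 5*j + 68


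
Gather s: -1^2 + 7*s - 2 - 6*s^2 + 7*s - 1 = -6*s^2 + 14*s - 4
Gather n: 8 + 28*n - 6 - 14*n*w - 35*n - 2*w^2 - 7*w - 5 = n*(-14*w - 7) - 2*w^2 - 7*w - 3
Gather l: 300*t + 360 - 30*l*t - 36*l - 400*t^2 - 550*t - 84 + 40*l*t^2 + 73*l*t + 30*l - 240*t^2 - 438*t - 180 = l*(40*t^2 + 43*t - 6) - 640*t^2 - 688*t + 96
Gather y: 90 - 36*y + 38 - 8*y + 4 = 132 - 44*y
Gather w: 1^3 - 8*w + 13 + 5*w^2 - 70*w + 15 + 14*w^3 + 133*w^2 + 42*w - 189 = 14*w^3 + 138*w^2 - 36*w - 160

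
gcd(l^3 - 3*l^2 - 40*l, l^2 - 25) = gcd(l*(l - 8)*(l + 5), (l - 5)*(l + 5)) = l + 5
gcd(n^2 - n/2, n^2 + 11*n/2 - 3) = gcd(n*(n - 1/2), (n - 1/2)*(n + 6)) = n - 1/2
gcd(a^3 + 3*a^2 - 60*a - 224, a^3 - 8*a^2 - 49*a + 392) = a^2 - a - 56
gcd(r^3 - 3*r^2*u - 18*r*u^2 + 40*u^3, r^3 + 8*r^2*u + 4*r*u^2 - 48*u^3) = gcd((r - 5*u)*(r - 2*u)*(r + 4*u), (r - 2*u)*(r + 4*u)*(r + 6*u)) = r^2 + 2*r*u - 8*u^2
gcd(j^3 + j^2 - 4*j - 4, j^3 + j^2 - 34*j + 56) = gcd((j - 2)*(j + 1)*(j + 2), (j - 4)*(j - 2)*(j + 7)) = j - 2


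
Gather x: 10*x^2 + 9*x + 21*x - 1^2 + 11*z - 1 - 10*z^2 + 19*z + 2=10*x^2 + 30*x - 10*z^2 + 30*z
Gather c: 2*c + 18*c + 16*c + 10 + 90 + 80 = 36*c + 180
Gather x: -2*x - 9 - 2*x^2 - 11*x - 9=-2*x^2 - 13*x - 18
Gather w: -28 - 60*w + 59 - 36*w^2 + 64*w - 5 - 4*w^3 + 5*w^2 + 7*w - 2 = -4*w^3 - 31*w^2 + 11*w + 24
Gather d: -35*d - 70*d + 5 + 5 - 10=-105*d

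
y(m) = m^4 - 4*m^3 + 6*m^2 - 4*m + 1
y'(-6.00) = -1372.00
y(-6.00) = 2401.00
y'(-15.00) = -16384.00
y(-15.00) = 65536.00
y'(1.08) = 0.00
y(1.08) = 0.00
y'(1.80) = 2.05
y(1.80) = 0.41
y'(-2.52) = -174.46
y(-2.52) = 153.52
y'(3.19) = 42.01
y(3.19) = 23.00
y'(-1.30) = -48.67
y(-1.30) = 27.98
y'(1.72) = 1.49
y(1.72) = 0.27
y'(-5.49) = -1093.44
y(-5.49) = 1774.10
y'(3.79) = 86.87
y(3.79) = 60.59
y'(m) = 4*m^3 - 12*m^2 + 12*m - 4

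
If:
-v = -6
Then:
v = 6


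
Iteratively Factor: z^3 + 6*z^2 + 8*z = (z + 2)*(z^2 + 4*z) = (z + 2)*(z + 4)*(z)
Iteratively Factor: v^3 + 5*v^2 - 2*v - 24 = (v - 2)*(v^2 + 7*v + 12) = (v - 2)*(v + 4)*(v + 3)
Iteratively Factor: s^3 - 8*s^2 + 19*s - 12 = (s - 3)*(s^2 - 5*s + 4) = (s - 4)*(s - 3)*(s - 1)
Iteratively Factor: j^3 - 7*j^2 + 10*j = (j)*(j^2 - 7*j + 10) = j*(j - 5)*(j - 2)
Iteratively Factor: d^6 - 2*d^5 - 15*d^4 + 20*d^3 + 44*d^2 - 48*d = (d + 3)*(d^5 - 5*d^4 + 20*d^2 - 16*d) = (d - 1)*(d + 3)*(d^4 - 4*d^3 - 4*d^2 + 16*d) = (d - 2)*(d - 1)*(d + 3)*(d^3 - 2*d^2 - 8*d) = (d - 2)*(d - 1)*(d + 2)*(d + 3)*(d^2 - 4*d) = (d - 4)*(d - 2)*(d - 1)*(d + 2)*(d + 3)*(d)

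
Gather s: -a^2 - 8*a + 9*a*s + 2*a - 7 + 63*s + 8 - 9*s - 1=-a^2 - 6*a + s*(9*a + 54)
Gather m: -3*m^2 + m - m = -3*m^2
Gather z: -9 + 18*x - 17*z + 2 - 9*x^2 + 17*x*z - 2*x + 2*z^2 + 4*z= -9*x^2 + 16*x + 2*z^2 + z*(17*x - 13) - 7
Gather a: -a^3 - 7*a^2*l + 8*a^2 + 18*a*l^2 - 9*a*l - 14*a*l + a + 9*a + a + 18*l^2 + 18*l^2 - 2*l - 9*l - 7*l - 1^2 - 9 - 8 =-a^3 + a^2*(8 - 7*l) + a*(18*l^2 - 23*l + 11) + 36*l^2 - 18*l - 18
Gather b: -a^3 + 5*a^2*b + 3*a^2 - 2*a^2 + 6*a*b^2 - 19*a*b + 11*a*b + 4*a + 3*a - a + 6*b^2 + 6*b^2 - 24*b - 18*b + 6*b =-a^3 + a^2 + 6*a + b^2*(6*a + 12) + b*(5*a^2 - 8*a - 36)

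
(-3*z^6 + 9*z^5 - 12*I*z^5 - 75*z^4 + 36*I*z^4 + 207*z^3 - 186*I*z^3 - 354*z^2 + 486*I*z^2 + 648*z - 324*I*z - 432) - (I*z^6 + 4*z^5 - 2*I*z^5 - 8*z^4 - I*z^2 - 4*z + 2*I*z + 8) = -3*z^6 - I*z^6 + 5*z^5 - 10*I*z^5 - 67*z^4 + 36*I*z^4 + 207*z^3 - 186*I*z^3 - 354*z^2 + 487*I*z^2 + 652*z - 326*I*z - 440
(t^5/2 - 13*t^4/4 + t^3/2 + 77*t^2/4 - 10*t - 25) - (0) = t^5/2 - 13*t^4/4 + t^3/2 + 77*t^2/4 - 10*t - 25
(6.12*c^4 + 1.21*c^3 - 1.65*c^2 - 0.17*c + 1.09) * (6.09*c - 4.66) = 37.2708*c^5 - 21.1503*c^4 - 15.6871*c^3 + 6.6537*c^2 + 7.4303*c - 5.0794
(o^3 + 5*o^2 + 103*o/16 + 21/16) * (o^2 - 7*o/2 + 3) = o^5 + 3*o^4/2 - 129*o^3/16 - 199*o^2/32 + 471*o/32 + 63/16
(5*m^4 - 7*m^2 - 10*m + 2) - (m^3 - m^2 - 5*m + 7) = 5*m^4 - m^3 - 6*m^2 - 5*m - 5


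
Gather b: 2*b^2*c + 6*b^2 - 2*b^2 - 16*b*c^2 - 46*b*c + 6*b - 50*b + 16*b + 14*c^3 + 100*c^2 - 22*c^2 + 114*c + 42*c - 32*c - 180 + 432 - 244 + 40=b^2*(2*c + 4) + b*(-16*c^2 - 46*c - 28) + 14*c^3 + 78*c^2 + 124*c + 48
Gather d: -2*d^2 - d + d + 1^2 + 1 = 2 - 2*d^2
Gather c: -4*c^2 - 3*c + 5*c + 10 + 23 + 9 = -4*c^2 + 2*c + 42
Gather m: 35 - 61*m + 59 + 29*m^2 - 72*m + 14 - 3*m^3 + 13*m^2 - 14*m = -3*m^3 + 42*m^2 - 147*m + 108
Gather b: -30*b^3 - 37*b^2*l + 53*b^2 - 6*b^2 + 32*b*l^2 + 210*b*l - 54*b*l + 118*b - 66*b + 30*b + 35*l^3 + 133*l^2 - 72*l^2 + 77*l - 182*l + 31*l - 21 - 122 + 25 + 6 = -30*b^3 + b^2*(47 - 37*l) + b*(32*l^2 + 156*l + 82) + 35*l^3 + 61*l^2 - 74*l - 112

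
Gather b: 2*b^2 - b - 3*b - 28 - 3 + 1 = 2*b^2 - 4*b - 30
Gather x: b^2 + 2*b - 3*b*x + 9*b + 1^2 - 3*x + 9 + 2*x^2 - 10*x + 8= b^2 + 11*b + 2*x^2 + x*(-3*b - 13) + 18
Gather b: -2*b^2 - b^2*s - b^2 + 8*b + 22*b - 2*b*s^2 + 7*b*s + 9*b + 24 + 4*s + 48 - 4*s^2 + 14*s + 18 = b^2*(-s - 3) + b*(-2*s^2 + 7*s + 39) - 4*s^2 + 18*s + 90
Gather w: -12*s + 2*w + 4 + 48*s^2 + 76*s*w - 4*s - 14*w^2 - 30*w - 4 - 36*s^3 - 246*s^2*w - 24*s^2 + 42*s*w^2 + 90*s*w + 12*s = -36*s^3 + 24*s^2 - 4*s + w^2*(42*s - 14) + w*(-246*s^2 + 166*s - 28)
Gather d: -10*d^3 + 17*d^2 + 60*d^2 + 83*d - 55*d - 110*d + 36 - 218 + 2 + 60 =-10*d^3 + 77*d^2 - 82*d - 120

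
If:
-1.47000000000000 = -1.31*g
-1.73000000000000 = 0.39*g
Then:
No Solution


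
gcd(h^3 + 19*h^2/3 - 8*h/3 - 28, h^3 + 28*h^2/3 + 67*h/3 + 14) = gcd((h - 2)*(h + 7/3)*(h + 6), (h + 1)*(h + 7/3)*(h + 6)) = h^2 + 25*h/3 + 14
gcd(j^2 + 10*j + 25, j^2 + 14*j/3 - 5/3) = j + 5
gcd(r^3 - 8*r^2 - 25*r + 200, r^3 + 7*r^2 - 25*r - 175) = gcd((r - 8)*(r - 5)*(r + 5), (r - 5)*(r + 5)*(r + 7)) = r^2 - 25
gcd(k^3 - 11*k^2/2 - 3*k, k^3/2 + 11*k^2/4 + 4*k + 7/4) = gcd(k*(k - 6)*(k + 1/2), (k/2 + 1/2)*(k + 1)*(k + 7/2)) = 1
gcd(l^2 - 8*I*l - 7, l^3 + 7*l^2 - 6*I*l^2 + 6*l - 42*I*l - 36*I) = 1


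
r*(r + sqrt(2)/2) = r^2 + sqrt(2)*r/2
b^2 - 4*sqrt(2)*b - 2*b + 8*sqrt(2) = (b - 2)*(b - 4*sqrt(2))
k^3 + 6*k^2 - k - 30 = (k - 2)*(k + 3)*(k + 5)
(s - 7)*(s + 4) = s^2 - 3*s - 28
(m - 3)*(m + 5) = m^2 + 2*m - 15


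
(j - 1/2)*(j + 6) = j^2 + 11*j/2 - 3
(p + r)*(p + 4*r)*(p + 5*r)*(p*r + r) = p^4*r + 10*p^3*r^2 + p^3*r + 29*p^2*r^3 + 10*p^2*r^2 + 20*p*r^4 + 29*p*r^3 + 20*r^4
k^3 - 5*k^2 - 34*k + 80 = (k - 8)*(k - 2)*(k + 5)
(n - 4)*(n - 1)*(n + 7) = n^3 + 2*n^2 - 31*n + 28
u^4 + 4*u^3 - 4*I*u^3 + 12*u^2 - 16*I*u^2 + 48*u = u*(u + 4)*(u - 6*I)*(u + 2*I)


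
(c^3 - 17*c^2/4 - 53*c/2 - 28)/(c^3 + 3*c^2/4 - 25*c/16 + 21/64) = 16*(c^2 - 6*c - 16)/(16*c^2 - 16*c + 3)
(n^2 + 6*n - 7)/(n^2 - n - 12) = (-n^2 - 6*n + 7)/(-n^2 + n + 12)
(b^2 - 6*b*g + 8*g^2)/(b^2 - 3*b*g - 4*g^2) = (b - 2*g)/(b + g)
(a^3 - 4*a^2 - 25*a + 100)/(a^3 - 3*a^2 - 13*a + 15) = (a^2 + a - 20)/(a^2 + 2*a - 3)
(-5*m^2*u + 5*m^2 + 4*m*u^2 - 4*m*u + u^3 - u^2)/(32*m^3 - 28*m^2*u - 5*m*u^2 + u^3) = (5*m*u - 5*m + u^2 - u)/(-32*m^2 - 4*m*u + u^2)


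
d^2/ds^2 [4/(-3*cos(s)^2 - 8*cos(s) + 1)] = 8*(18*sin(s)^4 - 47*sin(s)^2 - 41*cos(s) + 9*cos(3*s) - 38)/(-3*sin(s)^2 + 8*cos(s) + 2)^3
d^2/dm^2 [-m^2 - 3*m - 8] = -2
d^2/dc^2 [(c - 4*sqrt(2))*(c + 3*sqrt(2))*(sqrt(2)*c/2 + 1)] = 3*sqrt(2)*c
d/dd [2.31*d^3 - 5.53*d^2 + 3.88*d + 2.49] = 6.93*d^2 - 11.06*d + 3.88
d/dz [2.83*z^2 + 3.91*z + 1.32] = 5.66*z + 3.91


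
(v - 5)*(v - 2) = v^2 - 7*v + 10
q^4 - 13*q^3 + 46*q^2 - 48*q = q*(q - 8)*(q - 3)*(q - 2)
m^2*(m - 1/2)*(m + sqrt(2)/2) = m^4 - m^3/2 + sqrt(2)*m^3/2 - sqrt(2)*m^2/4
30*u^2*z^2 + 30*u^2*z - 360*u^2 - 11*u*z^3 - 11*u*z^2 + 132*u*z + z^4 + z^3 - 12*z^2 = (-6*u + z)*(-5*u + z)*(z - 3)*(z + 4)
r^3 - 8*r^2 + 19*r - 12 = (r - 4)*(r - 3)*(r - 1)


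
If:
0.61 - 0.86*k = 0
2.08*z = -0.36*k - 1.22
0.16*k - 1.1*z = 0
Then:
No Solution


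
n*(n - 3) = n^2 - 3*n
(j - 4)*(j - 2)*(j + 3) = j^3 - 3*j^2 - 10*j + 24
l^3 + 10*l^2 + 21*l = l*(l + 3)*(l + 7)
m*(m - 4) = m^2 - 4*m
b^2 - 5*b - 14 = (b - 7)*(b + 2)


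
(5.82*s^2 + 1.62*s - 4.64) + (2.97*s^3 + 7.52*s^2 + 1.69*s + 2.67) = 2.97*s^3 + 13.34*s^2 + 3.31*s - 1.97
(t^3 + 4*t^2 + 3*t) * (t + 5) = t^4 + 9*t^3 + 23*t^2 + 15*t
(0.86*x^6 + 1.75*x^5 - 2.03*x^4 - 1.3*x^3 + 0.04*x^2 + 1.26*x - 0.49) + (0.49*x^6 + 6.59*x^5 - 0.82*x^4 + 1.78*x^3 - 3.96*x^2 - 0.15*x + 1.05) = 1.35*x^6 + 8.34*x^5 - 2.85*x^4 + 0.48*x^3 - 3.92*x^2 + 1.11*x + 0.56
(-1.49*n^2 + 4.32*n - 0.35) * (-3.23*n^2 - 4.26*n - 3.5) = 4.8127*n^4 - 7.6062*n^3 - 12.0577*n^2 - 13.629*n + 1.225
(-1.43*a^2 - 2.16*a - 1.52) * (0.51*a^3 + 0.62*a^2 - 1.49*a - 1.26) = -0.7293*a^5 - 1.9882*a^4 + 0.0162999999999998*a^3 + 4.0778*a^2 + 4.9864*a + 1.9152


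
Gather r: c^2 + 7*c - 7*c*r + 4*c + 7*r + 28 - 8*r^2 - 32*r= c^2 + 11*c - 8*r^2 + r*(-7*c - 25) + 28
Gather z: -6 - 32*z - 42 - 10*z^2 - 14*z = -10*z^2 - 46*z - 48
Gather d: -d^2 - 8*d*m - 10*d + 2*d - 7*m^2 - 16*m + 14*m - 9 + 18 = -d^2 + d*(-8*m - 8) - 7*m^2 - 2*m + 9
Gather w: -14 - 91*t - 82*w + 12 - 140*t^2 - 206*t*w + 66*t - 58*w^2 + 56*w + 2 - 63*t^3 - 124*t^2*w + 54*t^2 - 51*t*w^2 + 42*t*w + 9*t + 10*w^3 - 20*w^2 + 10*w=-63*t^3 - 86*t^2 - 16*t + 10*w^3 + w^2*(-51*t - 78) + w*(-124*t^2 - 164*t - 16)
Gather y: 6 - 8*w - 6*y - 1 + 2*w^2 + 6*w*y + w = 2*w^2 - 7*w + y*(6*w - 6) + 5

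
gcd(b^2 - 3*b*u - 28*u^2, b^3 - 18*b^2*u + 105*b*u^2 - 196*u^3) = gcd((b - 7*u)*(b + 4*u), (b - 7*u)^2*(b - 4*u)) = -b + 7*u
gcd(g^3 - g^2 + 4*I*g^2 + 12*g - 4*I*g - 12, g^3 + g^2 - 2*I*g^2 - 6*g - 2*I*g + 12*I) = g - 2*I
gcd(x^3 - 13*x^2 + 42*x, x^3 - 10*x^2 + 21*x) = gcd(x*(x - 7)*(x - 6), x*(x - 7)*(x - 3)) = x^2 - 7*x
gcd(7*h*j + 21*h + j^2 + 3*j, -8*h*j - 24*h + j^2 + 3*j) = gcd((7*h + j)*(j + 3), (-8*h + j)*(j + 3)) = j + 3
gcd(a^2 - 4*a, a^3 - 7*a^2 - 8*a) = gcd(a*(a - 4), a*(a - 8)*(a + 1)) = a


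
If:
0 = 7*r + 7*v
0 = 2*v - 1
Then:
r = -1/2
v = 1/2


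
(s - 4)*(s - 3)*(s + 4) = s^3 - 3*s^2 - 16*s + 48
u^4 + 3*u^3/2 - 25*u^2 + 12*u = u*(u - 4)*(u - 1/2)*(u + 6)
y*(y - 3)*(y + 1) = y^3 - 2*y^2 - 3*y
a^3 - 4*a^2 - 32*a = a*(a - 8)*(a + 4)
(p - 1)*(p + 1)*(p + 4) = p^3 + 4*p^2 - p - 4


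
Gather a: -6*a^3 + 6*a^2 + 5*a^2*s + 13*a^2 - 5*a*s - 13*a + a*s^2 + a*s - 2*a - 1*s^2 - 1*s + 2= -6*a^3 + a^2*(5*s + 19) + a*(s^2 - 4*s - 15) - s^2 - s + 2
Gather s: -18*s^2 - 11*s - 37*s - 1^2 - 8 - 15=-18*s^2 - 48*s - 24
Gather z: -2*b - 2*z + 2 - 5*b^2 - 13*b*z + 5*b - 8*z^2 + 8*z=-5*b^2 + 3*b - 8*z^2 + z*(6 - 13*b) + 2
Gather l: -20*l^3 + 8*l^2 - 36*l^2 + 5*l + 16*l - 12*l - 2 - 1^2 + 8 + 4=-20*l^3 - 28*l^2 + 9*l + 9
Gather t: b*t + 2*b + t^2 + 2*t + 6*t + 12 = 2*b + t^2 + t*(b + 8) + 12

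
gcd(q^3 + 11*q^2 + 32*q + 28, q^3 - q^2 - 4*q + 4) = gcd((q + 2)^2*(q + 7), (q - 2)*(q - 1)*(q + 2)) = q + 2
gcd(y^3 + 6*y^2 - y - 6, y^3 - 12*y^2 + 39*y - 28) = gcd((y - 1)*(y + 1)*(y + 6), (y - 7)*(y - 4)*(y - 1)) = y - 1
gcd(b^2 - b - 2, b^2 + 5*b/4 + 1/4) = b + 1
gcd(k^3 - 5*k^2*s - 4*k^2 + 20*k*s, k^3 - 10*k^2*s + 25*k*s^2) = -k^2 + 5*k*s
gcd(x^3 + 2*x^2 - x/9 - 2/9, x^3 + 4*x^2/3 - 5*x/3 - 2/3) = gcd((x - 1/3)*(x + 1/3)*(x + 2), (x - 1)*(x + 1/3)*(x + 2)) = x^2 + 7*x/3 + 2/3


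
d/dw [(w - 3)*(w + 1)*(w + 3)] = 3*w^2 + 2*w - 9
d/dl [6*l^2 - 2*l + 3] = 12*l - 2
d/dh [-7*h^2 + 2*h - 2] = 2 - 14*h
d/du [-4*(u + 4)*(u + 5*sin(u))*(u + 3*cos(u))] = 4*(u + 4)*(u + 5*sin(u))*(3*sin(u) - 1) - 4*(u + 4)*(u + 3*cos(u))*(5*cos(u) + 1) - 4*(u + 5*sin(u))*(u + 3*cos(u))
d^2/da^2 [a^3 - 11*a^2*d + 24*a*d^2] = 6*a - 22*d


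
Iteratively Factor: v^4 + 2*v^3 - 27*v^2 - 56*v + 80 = (v + 4)*(v^3 - 2*v^2 - 19*v + 20) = (v - 1)*(v + 4)*(v^2 - v - 20) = (v - 5)*(v - 1)*(v + 4)*(v + 4)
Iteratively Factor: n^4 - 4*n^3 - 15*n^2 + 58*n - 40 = (n - 2)*(n^3 - 2*n^2 - 19*n + 20) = (n - 5)*(n - 2)*(n^2 + 3*n - 4) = (n - 5)*(n - 2)*(n + 4)*(n - 1)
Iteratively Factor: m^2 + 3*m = (m)*(m + 3)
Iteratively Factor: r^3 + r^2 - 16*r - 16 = (r + 4)*(r^2 - 3*r - 4) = (r - 4)*(r + 4)*(r + 1)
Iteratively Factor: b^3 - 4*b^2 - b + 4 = (b + 1)*(b^2 - 5*b + 4) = (b - 1)*(b + 1)*(b - 4)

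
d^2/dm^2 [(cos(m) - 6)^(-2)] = 2*(-6*cos(m) - cos(2*m) + 2)/(cos(m) - 6)^4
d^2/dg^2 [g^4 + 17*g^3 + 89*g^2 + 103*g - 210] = 12*g^2 + 102*g + 178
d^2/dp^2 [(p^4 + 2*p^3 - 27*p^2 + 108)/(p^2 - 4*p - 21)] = 2*(p^6 - 12*p^5 - 15*p^4 + 638*p^3 + 1773*p^2 + 1350*p - 7911)/(p^6 - 12*p^5 - 15*p^4 + 440*p^3 + 315*p^2 - 5292*p - 9261)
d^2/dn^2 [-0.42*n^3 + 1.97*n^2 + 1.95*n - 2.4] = 3.94 - 2.52*n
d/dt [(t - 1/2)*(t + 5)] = 2*t + 9/2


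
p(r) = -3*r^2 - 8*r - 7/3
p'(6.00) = -44.00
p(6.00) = -158.33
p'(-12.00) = 64.00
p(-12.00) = -338.33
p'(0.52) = -11.12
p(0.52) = -7.30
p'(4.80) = -36.80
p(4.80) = -109.85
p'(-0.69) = -3.86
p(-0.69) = 1.76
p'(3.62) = -29.72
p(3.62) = -70.61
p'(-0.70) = -3.80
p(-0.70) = 1.80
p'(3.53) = -29.18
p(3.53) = -67.96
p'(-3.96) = 15.76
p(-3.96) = -17.70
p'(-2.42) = 6.52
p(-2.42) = -0.54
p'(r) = -6*r - 8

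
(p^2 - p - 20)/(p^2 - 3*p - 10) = (p + 4)/(p + 2)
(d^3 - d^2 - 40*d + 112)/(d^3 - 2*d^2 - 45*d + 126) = (d^2 - 8*d + 16)/(d^2 - 9*d + 18)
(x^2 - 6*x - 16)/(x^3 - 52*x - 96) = 1/(x + 6)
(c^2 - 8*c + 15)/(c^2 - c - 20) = (c - 3)/(c + 4)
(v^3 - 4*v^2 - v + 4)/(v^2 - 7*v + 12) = (v^2 - 1)/(v - 3)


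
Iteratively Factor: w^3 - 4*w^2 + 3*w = (w)*(w^2 - 4*w + 3) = w*(w - 3)*(w - 1)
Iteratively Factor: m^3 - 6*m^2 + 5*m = (m - 5)*(m^2 - m) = m*(m - 5)*(m - 1)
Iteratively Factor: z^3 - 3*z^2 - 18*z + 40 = (z - 2)*(z^2 - z - 20) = (z - 5)*(z - 2)*(z + 4)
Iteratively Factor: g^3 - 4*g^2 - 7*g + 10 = (g - 5)*(g^2 + g - 2) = (g - 5)*(g - 1)*(g + 2)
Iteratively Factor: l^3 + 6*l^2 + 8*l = (l)*(l^2 + 6*l + 8) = l*(l + 4)*(l + 2)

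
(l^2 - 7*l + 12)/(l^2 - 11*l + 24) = (l - 4)/(l - 8)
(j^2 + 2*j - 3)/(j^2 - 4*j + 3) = (j + 3)/(j - 3)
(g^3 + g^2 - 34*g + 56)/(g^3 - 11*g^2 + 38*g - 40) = (g + 7)/(g - 5)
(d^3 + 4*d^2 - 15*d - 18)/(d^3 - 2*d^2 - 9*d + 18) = (d^2 + 7*d + 6)/(d^2 + d - 6)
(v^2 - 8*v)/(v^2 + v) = (v - 8)/(v + 1)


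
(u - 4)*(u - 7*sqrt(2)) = u^2 - 7*sqrt(2)*u - 4*u + 28*sqrt(2)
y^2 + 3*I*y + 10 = (y - 2*I)*(y + 5*I)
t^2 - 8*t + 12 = (t - 6)*(t - 2)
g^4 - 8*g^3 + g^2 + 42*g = g*(g - 7)*(g - 3)*(g + 2)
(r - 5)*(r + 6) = r^2 + r - 30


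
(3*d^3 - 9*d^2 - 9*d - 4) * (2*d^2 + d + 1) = 6*d^5 - 15*d^4 - 24*d^3 - 26*d^2 - 13*d - 4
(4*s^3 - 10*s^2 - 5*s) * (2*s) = 8*s^4 - 20*s^3 - 10*s^2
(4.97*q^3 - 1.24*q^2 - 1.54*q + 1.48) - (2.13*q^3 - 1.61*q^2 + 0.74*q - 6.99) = 2.84*q^3 + 0.37*q^2 - 2.28*q + 8.47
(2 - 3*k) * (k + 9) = -3*k^2 - 25*k + 18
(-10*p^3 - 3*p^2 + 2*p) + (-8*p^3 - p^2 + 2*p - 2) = -18*p^3 - 4*p^2 + 4*p - 2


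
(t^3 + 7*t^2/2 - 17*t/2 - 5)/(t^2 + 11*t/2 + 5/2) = t - 2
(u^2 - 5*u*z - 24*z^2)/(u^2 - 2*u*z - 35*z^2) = (-u^2 + 5*u*z + 24*z^2)/(-u^2 + 2*u*z + 35*z^2)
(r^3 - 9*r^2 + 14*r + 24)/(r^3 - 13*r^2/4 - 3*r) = 4*(r^2 - 5*r - 6)/(r*(4*r + 3))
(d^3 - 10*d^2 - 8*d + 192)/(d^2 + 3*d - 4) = (d^2 - 14*d + 48)/(d - 1)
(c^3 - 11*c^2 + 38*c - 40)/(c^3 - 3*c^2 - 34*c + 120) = (c - 2)/(c + 6)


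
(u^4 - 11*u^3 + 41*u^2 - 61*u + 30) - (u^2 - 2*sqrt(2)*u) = u^4 - 11*u^3 + 40*u^2 - 61*u + 2*sqrt(2)*u + 30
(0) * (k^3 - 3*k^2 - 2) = 0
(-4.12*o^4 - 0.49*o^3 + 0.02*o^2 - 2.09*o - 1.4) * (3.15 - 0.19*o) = 0.7828*o^5 - 12.8849*o^4 - 1.5473*o^3 + 0.4601*o^2 - 6.3175*o - 4.41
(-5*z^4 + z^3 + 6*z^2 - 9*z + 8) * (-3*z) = 15*z^5 - 3*z^4 - 18*z^3 + 27*z^2 - 24*z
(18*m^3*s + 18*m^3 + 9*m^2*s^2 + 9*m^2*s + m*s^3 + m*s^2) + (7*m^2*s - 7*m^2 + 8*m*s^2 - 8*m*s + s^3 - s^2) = 18*m^3*s + 18*m^3 + 9*m^2*s^2 + 16*m^2*s - 7*m^2 + m*s^3 + 9*m*s^2 - 8*m*s + s^3 - s^2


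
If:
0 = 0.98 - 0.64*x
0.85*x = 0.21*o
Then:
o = 6.20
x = 1.53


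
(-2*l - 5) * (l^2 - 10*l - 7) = -2*l^3 + 15*l^2 + 64*l + 35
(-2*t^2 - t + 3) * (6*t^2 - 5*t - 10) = -12*t^4 + 4*t^3 + 43*t^2 - 5*t - 30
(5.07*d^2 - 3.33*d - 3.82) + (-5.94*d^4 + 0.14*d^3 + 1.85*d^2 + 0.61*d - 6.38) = -5.94*d^4 + 0.14*d^3 + 6.92*d^2 - 2.72*d - 10.2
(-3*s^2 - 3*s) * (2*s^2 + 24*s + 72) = -6*s^4 - 78*s^3 - 288*s^2 - 216*s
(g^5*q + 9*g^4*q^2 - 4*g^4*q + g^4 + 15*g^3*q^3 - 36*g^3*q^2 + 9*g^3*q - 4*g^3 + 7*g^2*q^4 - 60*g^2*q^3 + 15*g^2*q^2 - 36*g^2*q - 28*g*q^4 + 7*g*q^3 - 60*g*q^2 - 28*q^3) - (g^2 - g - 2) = g^5*q + 9*g^4*q^2 - 4*g^4*q + g^4 + 15*g^3*q^3 - 36*g^3*q^2 + 9*g^3*q - 4*g^3 + 7*g^2*q^4 - 60*g^2*q^3 + 15*g^2*q^2 - 36*g^2*q - g^2 - 28*g*q^4 + 7*g*q^3 - 60*g*q^2 + g - 28*q^3 + 2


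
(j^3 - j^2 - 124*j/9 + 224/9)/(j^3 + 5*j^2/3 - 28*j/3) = (j - 8/3)/j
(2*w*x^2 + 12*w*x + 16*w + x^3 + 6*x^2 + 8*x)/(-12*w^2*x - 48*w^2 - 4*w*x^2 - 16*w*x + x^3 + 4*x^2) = (x + 2)/(-6*w + x)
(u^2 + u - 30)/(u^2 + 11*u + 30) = (u - 5)/(u + 5)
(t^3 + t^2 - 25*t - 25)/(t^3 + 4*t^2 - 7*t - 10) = (t - 5)/(t - 2)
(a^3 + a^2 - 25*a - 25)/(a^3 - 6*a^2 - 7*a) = (a^2 - 25)/(a*(a - 7))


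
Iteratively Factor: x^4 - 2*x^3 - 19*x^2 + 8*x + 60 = (x + 2)*(x^3 - 4*x^2 - 11*x + 30) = (x - 2)*(x + 2)*(x^2 - 2*x - 15) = (x - 5)*(x - 2)*(x + 2)*(x + 3)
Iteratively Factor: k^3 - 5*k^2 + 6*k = (k - 3)*(k^2 - 2*k) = (k - 3)*(k - 2)*(k)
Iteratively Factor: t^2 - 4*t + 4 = (t - 2)*(t - 2)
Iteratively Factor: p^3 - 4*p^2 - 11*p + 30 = (p - 5)*(p^2 + p - 6) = (p - 5)*(p + 3)*(p - 2)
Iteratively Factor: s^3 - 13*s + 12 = (s + 4)*(s^2 - 4*s + 3) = (s - 3)*(s + 4)*(s - 1)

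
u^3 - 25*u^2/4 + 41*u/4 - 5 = (u - 4)*(u - 5/4)*(u - 1)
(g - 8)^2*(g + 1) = g^3 - 15*g^2 + 48*g + 64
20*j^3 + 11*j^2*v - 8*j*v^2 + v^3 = (-5*j + v)*(-4*j + v)*(j + v)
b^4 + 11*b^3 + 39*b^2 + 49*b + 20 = (b + 1)^2*(b + 4)*(b + 5)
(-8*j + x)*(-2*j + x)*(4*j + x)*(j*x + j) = 64*j^4*x + 64*j^4 - 24*j^3*x^2 - 24*j^3*x - 6*j^2*x^3 - 6*j^2*x^2 + j*x^4 + j*x^3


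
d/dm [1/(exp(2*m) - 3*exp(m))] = (3 - 2*exp(m))*exp(-m)/(exp(m) - 3)^2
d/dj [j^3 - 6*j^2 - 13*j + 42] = 3*j^2 - 12*j - 13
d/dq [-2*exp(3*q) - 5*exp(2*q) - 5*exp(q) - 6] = (-6*exp(2*q) - 10*exp(q) - 5)*exp(q)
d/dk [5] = 0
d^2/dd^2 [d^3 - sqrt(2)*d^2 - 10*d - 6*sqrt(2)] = 6*d - 2*sqrt(2)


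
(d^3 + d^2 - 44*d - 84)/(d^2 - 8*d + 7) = (d^2 + 8*d + 12)/(d - 1)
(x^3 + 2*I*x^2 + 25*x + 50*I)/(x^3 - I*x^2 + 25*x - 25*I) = (x + 2*I)/(x - I)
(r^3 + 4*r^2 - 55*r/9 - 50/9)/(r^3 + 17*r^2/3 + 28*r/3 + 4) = (3*r^2 + 10*r - 25)/(3*(r^2 + 5*r + 6))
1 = 1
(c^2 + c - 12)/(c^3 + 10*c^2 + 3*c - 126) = (c + 4)/(c^2 + 13*c + 42)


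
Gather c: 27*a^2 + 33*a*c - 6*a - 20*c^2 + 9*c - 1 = 27*a^2 - 6*a - 20*c^2 + c*(33*a + 9) - 1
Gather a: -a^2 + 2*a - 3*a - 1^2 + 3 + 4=-a^2 - a + 6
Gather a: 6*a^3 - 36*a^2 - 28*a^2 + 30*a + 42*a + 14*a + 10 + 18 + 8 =6*a^3 - 64*a^2 + 86*a + 36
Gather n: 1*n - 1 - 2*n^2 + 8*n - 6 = -2*n^2 + 9*n - 7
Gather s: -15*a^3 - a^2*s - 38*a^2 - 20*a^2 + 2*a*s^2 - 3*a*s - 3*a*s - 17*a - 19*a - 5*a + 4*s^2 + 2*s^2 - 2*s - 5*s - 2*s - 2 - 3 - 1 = -15*a^3 - 58*a^2 - 41*a + s^2*(2*a + 6) + s*(-a^2 - 6*a - 9) - 6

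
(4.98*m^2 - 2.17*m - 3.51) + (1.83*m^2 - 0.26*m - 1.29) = 6.81*m^2 - 2.43*m - 4.8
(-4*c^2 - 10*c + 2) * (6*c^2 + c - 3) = -24*c^4 - 64*c^3 + 14*c^2 + 32*c - 6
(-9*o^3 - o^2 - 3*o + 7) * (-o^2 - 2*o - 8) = 9*o^5 + 19*o^4 + 77*o^3 + 7*o^2 + 10*o - 56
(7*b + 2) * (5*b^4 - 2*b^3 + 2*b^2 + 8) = 35*b^5 - 4*b^4 + 10*b^3 + 4*b^2 + 56*b + 16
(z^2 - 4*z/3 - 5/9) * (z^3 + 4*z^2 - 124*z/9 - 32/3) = z^5 + 8*z^4/3 - 59*z^3/3 + 148*z^2/27 + 1772*z/81 + 160/27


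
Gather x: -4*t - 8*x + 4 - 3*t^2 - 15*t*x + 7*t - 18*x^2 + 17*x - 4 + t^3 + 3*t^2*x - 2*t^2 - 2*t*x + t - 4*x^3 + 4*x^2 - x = t^3 - 5*t^2 + 4*t - 4*x^3 - 14*x^2 + x*(3*t^2 - 17*t + 8)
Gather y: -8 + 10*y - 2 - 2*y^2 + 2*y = -2*y^2 + 12*y - 10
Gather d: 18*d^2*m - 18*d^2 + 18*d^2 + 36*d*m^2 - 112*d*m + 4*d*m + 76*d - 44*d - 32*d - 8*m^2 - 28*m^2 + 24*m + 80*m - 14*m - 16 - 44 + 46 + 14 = 18*d^2*m + d*(36*m^2 - 108*m) - 36*m^2 + 90*m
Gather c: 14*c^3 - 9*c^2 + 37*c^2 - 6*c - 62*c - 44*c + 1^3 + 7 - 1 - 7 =14*c^3 + 28*c^2 - 112*c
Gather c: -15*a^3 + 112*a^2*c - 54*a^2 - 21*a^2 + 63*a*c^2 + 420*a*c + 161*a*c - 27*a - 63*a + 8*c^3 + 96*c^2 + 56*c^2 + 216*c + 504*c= -15*a^3 - 75*a^2 - 90*a + 8*c^3 + c^2*(63*a + 152) + c*(112*a^2 + 581*a + 720)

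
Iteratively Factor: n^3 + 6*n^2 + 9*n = (n + 3)*(n^2 + 3*n) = n*(n + 3)*(n + 3)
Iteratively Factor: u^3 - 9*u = (u)*(u^2 - 9) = u*(u - 3)*(u + 3)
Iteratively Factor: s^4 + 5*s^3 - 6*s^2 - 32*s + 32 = (s + 4)*(s^3 + s^2 - 10*s + 8) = (s - 2)*(s + 4)*(s^2 + 3*s - 4) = (s - 2)*(s + 4)^2*(s - 1)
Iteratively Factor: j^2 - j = (j - 1)*(j)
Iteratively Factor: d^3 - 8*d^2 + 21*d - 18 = (d - 3)*(d^2 - 5*d + 6) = (d - 3)*(d - 2)*(d - 3)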